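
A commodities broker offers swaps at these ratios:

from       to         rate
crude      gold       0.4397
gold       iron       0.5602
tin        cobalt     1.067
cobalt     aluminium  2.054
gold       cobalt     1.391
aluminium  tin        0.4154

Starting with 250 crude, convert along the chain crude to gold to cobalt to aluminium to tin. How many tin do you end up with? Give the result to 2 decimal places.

250 crude × 0.4397 = 109.925 gold
109.925 gold × 1.391 = 152.905675 cobalt
152.905675 cobalt × 2.054 = 314.06825645 aluminium
314.06825645 aluminium × 0.4154 = 130.46395372933 tin

130.46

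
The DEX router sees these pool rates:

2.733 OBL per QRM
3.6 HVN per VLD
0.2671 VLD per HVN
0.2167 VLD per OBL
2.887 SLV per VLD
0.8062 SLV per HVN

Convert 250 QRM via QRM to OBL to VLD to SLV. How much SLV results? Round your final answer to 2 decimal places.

427.45

250 QRM × 2.733 = 683.25 OBL
683.25 OBL × 0.2167 = 148.060275 VLD
148.060275 VLD × 2.887 = 427.450013925 SLV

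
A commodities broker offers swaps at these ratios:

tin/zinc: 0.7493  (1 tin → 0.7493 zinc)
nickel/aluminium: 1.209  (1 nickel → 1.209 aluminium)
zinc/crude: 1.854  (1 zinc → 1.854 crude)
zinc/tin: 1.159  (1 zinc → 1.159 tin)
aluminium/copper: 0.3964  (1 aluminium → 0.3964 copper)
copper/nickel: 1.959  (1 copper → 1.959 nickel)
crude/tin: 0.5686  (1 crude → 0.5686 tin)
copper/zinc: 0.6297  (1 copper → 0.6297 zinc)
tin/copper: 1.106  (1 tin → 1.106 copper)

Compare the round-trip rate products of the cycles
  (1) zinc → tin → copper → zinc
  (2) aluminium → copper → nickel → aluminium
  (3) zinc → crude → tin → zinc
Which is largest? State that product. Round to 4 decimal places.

0.9388

(1) 1.159 × 1.106 × 0.6297 = 0.80718
(2) 0.3964 × 1.959 × 1.209 = 0.93885
(3) 1.854 × 0.5686 × 0.7493 = 0.78990
Highest is cycle (2) at 0.9388 (≤1, no arbitrage).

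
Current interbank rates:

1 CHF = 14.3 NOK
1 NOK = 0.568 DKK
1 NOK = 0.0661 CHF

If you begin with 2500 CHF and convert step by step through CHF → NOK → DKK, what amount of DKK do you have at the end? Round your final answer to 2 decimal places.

20306.00

2500 CHF × 14.3 = 35750 NOK
35750 NOK × 0.568 = 20306 DKK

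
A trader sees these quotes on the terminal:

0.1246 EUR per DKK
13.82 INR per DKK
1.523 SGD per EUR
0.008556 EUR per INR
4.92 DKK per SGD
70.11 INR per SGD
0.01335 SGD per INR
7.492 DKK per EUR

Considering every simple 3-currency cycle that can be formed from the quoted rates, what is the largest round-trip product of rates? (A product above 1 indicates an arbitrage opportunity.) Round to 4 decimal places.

0.9336

SGD→DKK→EUR→SGD: 4.92 × 0.1246 × 1.523 = 0.93365
SGD→INR→EUR→SGD: 70.11 × 0.008556 × 1.523 = 0.91359
SGD→DKK→INR→SGD: 4.92 × 13.82 × 0.01335 = 0.90773
EUR→DKK→INR→EUR: 7.492 × 13.82 × 0.008556 = 0.88588
Maximum is SGD→DKK→EUR→SGD at 0.9336; no arbitrage — every cycle loses value.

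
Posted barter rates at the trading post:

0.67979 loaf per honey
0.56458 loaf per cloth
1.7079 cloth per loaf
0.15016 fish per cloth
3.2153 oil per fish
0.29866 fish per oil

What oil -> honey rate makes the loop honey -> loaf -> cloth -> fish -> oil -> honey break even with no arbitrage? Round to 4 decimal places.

1.7840

Known legs of the cycle: 0.67979 × 1.7079 × 0.15016 × 3.2153 = 0.560548210288845768
For no arbitrage the full-cycle product must be 1, so the missing rate is 1 / 0.560548210288845768 ≈ 1.783968.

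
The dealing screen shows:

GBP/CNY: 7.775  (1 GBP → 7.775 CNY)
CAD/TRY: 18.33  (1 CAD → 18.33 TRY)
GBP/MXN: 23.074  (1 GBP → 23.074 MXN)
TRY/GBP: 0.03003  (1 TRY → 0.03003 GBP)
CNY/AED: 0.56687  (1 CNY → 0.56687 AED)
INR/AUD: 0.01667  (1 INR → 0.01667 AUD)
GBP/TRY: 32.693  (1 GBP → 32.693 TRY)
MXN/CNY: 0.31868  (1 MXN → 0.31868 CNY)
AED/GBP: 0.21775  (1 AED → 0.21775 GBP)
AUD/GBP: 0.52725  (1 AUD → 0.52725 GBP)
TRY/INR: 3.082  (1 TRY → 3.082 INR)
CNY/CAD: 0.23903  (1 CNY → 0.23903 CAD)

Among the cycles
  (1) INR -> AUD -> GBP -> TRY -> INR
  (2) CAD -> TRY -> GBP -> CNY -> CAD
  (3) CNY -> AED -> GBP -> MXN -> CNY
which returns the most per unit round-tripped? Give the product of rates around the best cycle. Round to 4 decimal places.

(1) 0.01667 × 0.52725 × 32.693 × 3.082 = 0.88560
(2) 18.33 × 0.03003 × 7.775 × 0.23903 = 1.02299
(3) 0.56687 × 0.21775 × 23.074 × 0.31868 = 0.90765
Highest is cycle (2) at 1.0230 (>1, arbitrage).

1.0230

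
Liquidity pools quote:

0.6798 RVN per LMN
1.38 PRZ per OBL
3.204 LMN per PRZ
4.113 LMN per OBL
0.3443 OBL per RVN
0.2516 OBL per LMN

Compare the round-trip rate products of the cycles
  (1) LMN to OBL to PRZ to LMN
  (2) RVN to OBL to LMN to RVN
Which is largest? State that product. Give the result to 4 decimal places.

(1) 0.2516 × 1.38 × 3.204 = 1.11245
(2) 0.3443 × 4.113 × 0.6798 = 0.96267
Highest is cycle (1) at 1.1125 (>1, arbitrage).

1.1125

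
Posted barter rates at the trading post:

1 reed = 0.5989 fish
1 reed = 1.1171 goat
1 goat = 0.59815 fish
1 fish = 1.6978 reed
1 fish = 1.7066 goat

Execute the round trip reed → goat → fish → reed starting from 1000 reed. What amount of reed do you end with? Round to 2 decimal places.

1134.46

1000 reed × 1.1171 = 1117.1 goat
1117.1 goat × 0.59815 = 668.193365 fish
668.193365 fish × 1.6978 = 1134.458695097 reed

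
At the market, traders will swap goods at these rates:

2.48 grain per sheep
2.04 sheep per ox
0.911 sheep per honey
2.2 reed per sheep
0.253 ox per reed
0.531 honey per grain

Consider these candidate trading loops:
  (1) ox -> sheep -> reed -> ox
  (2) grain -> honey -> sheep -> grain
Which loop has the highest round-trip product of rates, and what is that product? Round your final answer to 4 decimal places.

(1) 2.04 × 2.2 × 0.253 = 1.13546
(2) 0.531 × 0.911 × 2.48 = 1.19968
Highest is cycle (2) at 1.1997 (>1, arbitrage).

1.1997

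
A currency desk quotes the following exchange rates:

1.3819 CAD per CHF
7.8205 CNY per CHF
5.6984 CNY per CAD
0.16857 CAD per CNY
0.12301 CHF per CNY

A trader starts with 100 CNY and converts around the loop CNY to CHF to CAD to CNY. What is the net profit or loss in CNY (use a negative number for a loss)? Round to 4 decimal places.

100 CNY × 0.12301 = 12.301 CHF
12.301 CHF × 1.3819 = 16.9987519 CAD
16.9987519 CAD × 5.6984 = 96.86568782696 CNY
Net change: 96.86568782696 − 100 = -3.13431217304 CNY

-3.1343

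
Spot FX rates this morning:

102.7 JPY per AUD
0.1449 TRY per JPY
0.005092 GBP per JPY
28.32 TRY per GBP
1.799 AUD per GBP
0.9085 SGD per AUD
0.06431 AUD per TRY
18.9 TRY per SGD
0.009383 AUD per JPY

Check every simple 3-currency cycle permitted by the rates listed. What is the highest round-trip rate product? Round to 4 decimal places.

1.1042

SGD→TRY→AUD→SGD: 18.9 × 0.06431 × 0.9085 = 1.10424
AUD→JPY→TRY→AUD: 102.7 × 0.1449 × 0.06431 = 0.95701
AUD→JPY→GBP→AUD: 102.7 × 0.005092 × 1.799 = 0.94078
Maximum is SGD→TRY→AUD→SGD at 1.1042; arbitrage exists.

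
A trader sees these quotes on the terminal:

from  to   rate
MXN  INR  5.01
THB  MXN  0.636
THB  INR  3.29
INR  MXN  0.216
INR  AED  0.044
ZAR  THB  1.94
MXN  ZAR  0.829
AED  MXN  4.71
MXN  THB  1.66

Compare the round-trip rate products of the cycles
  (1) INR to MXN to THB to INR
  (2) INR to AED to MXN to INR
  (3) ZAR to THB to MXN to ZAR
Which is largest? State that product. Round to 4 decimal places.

1.1797

(1) 0.216 × 1.66 × 3.29 = 1.17966
(2) 0.044 × 4.71 × 5.01 = 1.03827
(3) 1.94 × 0.636 × 0.829 = 1.02285
Highest is cycle (1) at 1.1797 (>1, arbitrage).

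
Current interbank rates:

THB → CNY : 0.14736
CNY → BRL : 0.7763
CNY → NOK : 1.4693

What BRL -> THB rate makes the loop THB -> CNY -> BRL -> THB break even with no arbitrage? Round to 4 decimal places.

Known legs of the cycle: 0.14736 × 0.7763 = 0.114395568
For no arbitrage the full-cycle product must be 1, so the missing rate is 1 / 0.114395568 ≈ 8.741597.

8.7416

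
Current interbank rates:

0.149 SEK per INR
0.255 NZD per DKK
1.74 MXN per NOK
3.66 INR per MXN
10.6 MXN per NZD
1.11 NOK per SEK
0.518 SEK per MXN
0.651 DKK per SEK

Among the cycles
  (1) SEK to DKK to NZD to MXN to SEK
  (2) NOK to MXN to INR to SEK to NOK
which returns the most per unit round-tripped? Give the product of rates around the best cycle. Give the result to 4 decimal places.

1.0533

(1) 0.651 × 0.255 × 10.6 × 0.518 = 0.91150
(2) 1.74 × 3.66 × 0.149 × 1.11 = 1.05327
Highest is cycle (2) at 1.0533 (>1, arbitrage).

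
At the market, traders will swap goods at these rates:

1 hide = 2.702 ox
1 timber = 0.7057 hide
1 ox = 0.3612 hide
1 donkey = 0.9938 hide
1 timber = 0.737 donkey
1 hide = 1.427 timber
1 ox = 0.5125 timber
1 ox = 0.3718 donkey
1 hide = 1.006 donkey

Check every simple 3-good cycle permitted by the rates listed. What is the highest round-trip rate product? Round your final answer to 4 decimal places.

1.0452

timber→donkey→hide→timber: 0.737 × 0.9938 × 1.427 = 1.04518
ox→donkey→hide→ox: 0.3718 × 0.9938 × 2.702 = 0.99838
timber→hide→ox→timber: 0.7057 × 2.702 × 0.5125 = 0.97724
Maximum is timber→donkey→hide→timber at 1.0452; arbitrage exists.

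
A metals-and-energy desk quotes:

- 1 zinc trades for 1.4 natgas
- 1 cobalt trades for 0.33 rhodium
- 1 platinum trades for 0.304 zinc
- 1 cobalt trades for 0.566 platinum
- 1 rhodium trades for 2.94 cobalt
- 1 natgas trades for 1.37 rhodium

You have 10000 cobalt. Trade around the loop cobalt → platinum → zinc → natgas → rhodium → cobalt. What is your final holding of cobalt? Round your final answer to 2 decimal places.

9702.55

10000 cobalt × 0.566 = 5660 platinum
5660 platinum × 0.304 = 1720.64 zinc
1720.64 zinc × 1.4 = 2408.896 natgas
2408.896 natgas × 1.37 = 3300.18752 rhodium
3300.18752 rhodium × 2.94 = 9702.5513088 cobalt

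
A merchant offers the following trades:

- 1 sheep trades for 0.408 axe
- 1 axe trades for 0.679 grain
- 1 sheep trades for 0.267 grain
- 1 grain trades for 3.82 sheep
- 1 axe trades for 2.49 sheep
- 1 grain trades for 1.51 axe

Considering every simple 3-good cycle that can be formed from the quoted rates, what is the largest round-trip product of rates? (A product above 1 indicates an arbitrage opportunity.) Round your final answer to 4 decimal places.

grain→sheep→axe→grain: 3.82 × 0.408 × 0.679 = 1.05826
grain→axe→sheep→grain: 1.51 × 2.49 × 0.267 = 1.00389
Maximum is grain→sheep→axe→grain at 1.0583; arbitrage exists.

1.0583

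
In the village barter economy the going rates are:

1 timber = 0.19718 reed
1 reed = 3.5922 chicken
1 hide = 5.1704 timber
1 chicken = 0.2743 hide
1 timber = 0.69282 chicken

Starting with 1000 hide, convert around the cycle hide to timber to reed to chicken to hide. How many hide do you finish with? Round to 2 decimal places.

1000 hide × 5.1704 = 5170.4 timber
5170.4 timber × 0.19718 = 1019.499472 reed
1019.499472 reed × 3.5922 = 3662.2460033184 chicken
3662.2460033184 chicken × 0.2743 = 1004.55407871023712 hide

1004.55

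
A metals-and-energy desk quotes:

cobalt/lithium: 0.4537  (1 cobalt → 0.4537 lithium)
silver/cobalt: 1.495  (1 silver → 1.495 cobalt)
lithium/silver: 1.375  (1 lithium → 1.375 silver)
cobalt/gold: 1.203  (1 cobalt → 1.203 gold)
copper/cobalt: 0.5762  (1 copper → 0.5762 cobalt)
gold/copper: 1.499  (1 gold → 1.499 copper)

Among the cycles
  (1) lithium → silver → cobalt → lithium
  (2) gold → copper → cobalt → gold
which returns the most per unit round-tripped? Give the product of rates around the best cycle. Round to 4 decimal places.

(1) 1.375 × 1.495 × 0.4537 = 0.93264
(2) 1.499 × 0.5762 × 1.203 = 1.03906
Highest is cycle (2) at 1.0391 (>1, arbitrage).

1.0391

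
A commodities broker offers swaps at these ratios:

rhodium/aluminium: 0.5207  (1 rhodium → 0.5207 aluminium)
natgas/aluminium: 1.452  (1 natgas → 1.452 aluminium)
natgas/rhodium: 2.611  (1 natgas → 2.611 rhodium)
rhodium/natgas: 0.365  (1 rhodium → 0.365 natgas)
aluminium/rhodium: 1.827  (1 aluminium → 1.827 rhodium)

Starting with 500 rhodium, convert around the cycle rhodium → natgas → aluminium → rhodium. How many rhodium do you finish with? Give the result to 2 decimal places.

500 rhodium × 0.365 = 182.5 natgas
182.5 natgas × 1.452 = 264.99 aluminium
264.99 aluminium × 1.827 = 484.13673 rhodium

484.14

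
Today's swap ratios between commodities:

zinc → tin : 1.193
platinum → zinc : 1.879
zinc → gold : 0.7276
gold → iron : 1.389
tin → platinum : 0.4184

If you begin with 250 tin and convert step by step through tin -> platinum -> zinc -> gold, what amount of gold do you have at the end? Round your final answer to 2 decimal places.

250 tin × 0.4184 = 104.6 platinum
104.6 platinum × 1.879 = 196.5434 zinc
196.5434 zinc × 0.7276 = 143.00497784 gold

143.00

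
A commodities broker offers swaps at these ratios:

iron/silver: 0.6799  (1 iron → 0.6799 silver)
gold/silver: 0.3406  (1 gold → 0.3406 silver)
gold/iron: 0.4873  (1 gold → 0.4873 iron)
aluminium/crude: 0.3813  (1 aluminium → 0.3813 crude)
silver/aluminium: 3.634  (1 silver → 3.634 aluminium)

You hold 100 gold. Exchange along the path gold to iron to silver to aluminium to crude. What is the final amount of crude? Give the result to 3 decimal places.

45.909

100 gold × 0.4873 = 48.73 iron
48.73 iron × 0.6799 = 33.131527 silver
33.131527 silver × 3.634 = 120.399969118 aluminium
120.399969118 aluminium × 0.3813 = 45.9085082246934 crude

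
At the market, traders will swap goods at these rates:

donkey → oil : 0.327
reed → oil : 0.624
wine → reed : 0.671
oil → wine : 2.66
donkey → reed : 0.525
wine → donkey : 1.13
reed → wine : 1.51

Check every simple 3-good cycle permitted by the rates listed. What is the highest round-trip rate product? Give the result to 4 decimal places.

1.1138

oil→wine→reed→oil: 2.66 × 0.671 × 0.624 = 1.11375
oil→wine→donkey→oil: 2.66 × 1.13 × 0.327 = 0.98290
donkey→reed→wine→donkey: 0.525 × 1.51 × 1.13 = 0.89581
Maximum is oil→wine→reed→oil at 1.1138; arbitrage exists.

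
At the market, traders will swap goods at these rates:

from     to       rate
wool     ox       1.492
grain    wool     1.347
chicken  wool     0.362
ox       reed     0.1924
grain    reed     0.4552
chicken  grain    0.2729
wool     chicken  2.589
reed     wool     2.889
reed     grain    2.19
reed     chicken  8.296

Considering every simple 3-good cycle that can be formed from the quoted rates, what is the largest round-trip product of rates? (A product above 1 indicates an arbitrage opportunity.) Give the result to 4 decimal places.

reed→chicken→grain→reed: 8.296 × 0.2729 × 0.4552 = 1.03056
chicken→grain→wool→chicken: 0.2729 × 1.347 × 2.589 = 0.95171
reed→wool→ox→reed: 2.889 × 1.492 × 0.1924 = 0.82932
Maximum is reed→chicken→grain→reed at 1.0306; arbitrage exists.

1.0306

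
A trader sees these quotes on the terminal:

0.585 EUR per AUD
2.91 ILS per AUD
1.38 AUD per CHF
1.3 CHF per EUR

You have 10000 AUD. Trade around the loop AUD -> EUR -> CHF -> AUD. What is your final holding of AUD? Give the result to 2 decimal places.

10000 AUD × 0.585 = 5850 EUR
5850 EUR × 1.3 = 7605 CHF
7605 CHF × 1.38 = 10494.9 AUD

10494.90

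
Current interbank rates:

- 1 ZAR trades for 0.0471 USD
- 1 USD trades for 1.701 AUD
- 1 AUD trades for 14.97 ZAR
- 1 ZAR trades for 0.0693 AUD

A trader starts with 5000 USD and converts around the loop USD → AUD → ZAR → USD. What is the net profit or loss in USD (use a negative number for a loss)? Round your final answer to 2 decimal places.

996.76

5000 USD × 1.701 = 8505 AUD
8505 AUD × 14.97 = 127319.85 ZAR
127319.85 ZAR × 0.0471 = 5996.764935 USD
Net change: 5996.764935 − 5000 = 996.764935 USD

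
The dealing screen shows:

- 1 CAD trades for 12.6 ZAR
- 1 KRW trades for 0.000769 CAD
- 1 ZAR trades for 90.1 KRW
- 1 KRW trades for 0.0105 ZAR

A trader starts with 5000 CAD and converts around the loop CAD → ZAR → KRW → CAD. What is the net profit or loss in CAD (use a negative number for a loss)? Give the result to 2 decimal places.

-634.93

5000 CAD × 12.6 = 63000 ZAR
63000 ZAR × 90.1 = 5676300 KRW
5676300 KRW × 0.000769 = 4365.0747 CAD
Net change: 4365.0747 − 5000 = -634.9253 CAD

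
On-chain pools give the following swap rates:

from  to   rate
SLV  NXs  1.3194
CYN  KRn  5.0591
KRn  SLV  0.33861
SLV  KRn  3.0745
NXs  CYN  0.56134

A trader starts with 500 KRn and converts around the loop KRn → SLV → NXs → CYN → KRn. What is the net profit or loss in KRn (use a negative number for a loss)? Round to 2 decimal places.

134.37

500 KRn × 0.33861 = 169.305 SLV
169.305 SLV × 1.3194 = 223.381017 NXs
223.381017 NXs × 0.56134 = 125.39270008278 CYN
125.39270008278 CYN × 5.0591 = 634.374208988792298 KRn
Net change: 634.374208988792298 − 500 = 134.374208988792298 KRn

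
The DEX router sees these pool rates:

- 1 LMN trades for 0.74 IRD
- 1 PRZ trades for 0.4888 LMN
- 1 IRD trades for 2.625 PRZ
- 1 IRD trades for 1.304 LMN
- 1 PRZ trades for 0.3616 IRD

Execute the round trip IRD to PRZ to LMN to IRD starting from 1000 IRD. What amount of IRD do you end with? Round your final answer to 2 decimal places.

949.49

1000 IRD × 2.625 = 2625 PRZ
2625 PRZ × 0.4888 = 1283.1 LMN
1283.1 LMN × 0.74 = 949.494 IRD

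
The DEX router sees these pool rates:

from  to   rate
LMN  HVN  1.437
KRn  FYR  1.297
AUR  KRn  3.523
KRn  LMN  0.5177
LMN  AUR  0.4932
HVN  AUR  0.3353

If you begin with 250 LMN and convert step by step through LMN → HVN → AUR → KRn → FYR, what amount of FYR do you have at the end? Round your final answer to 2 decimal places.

250 LMN × 1.437 = 359.25 HVN
359.25 HVN × 0.3353 = 120.456525 AUR
120.456525 AUR × 3.523 = 424.368337575 KRn
424.368337575 KRn × 1.297 = 550.405733834775 FYR

550.41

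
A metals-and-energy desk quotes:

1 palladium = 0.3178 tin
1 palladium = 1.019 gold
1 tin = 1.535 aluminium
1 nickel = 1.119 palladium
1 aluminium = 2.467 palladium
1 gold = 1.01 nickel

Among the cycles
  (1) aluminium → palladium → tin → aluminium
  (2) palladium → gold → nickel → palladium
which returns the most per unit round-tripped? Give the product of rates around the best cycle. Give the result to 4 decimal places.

(1) 2.467 × 0.3178 × 1.535 = 1.20346
(2) 1.019 × 1.01 × 1.119 = 1.15166
Highest is cycle (1) at 1.2035 (>1, arbitrage).

1.2035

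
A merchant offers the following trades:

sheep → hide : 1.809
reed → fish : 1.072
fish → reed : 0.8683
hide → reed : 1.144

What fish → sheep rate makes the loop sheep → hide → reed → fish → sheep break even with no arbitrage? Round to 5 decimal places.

0.45076

Known legs of the cycle: 1.809 × 1.144 × 1.072 = 2.218499712
For no arbitrage the full-cycle product must be 1, so the missing rate is 1 / 2.218499712 ≈ 0.4507551.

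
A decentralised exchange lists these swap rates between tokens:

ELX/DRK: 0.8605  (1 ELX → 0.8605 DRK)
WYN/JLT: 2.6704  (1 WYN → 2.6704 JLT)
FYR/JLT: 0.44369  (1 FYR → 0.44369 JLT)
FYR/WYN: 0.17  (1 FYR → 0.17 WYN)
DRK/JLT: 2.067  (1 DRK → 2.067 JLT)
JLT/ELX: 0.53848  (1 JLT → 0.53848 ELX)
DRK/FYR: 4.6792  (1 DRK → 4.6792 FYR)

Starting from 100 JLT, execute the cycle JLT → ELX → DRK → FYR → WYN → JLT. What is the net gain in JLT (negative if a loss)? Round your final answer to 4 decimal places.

100 JLT × 0.53848 = 53.848 ELX
53.848 ELX × 0.8605 = 46.336204 DRK
46.336204 DRK × 4.6792 = 216.8163657568 FYR
216.8163657568 FYR × 0.17 = 36.858782178656 WYN
36.858782178656 WYN × 2.6704 = 98.4276919298829824 JLT
Net change: 98.4276919298829824 − 100 = -1.5723080701170176 JLT

-1.5723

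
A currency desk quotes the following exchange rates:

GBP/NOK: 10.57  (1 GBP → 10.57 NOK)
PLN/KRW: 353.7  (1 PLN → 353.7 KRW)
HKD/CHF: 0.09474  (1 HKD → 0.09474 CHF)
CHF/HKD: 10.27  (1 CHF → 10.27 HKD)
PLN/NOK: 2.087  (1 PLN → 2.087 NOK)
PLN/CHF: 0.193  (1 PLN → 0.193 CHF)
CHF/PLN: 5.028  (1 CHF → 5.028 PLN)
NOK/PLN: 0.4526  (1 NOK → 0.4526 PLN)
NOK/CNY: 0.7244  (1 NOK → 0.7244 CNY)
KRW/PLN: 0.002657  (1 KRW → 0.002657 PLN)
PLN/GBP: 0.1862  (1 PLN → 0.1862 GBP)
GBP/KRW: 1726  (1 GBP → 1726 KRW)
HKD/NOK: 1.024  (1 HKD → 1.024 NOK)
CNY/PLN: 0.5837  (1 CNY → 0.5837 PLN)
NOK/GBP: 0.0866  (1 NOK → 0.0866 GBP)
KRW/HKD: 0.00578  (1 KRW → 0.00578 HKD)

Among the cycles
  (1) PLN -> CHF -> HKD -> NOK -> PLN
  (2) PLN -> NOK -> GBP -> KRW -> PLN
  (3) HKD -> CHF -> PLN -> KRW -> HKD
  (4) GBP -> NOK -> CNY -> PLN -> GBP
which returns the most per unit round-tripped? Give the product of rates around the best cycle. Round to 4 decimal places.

(1) 0.193 × 10.27 × 1.024 × 0.4526 = 0.91863
(2) 2.087 × 0.0866 × 1726 × 0.002657 = 0.82884
(3) 0.09474 × 5.028 × 353.7 × 0.00578 = 0.97385
(4) 10.57 × 0.7244 × 0.5837 × 0.1862 = 0.83219
Highest is cycle (3) at 0.9738 (≤1, no arbitrage).

0.9738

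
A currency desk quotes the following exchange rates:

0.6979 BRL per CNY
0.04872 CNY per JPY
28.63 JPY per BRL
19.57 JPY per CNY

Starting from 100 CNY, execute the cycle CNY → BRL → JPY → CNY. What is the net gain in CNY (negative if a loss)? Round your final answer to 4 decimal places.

100 CNY × 0.6979 = 69.79 BRL
69.79 BRL × 28.63 = 1998.0877 JPY
1998.0877 JPY × 0.04872 = 97.346832744 CNY
Net change: 97.346832744 − 100 = -2.653167256 CNY

-2.6532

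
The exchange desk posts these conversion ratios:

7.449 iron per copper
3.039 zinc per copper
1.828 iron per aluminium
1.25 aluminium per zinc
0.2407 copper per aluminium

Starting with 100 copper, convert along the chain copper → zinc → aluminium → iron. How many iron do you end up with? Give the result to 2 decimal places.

100 copper × 3.039 = 303.9 zinc
303.9 zinc × 1.25 = 379.875 aluminium
379.875 aluminium × 1.828 = 694.4115 iron

694.41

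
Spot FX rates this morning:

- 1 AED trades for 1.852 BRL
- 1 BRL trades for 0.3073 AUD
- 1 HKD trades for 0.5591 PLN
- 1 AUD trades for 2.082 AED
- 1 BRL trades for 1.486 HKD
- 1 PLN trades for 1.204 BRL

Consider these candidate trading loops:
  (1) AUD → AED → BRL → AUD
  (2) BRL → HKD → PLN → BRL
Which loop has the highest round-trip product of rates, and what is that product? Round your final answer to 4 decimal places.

(1) 2.082 × 1.852 × 0.3073 = 1.18491
(2) 1.486 × 0.5591 × 1.204 = 1.00031
Highest is cycle (1) at 1.1849 (>1, arbitrage).

1.1849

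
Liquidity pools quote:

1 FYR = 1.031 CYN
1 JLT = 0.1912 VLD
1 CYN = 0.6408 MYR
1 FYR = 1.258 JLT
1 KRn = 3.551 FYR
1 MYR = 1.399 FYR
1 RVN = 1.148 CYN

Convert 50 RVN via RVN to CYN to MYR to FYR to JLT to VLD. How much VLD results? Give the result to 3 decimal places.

12.377

50 RVN × 1.148 = 57.4 CYN
57.4 CYN × 0.6408 = 36.78192 MYR
36.78192 MYR × 1.399 = 51.45790608 FYR
51.45790608 FYR × 1.258 = 64.73404584864 JLT
64.73404584864 JLT × 0.1912 = 12.377149566259968 VLD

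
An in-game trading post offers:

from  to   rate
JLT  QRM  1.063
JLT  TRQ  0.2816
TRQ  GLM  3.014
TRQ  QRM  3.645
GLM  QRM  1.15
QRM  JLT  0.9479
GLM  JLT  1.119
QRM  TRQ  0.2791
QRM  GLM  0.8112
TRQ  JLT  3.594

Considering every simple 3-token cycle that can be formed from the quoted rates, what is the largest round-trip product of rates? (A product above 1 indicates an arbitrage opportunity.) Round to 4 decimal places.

1.0663

QRM→TRQ→JLT→QRM: 0.2791 × 3.594 × 1.063 = 1.06628
QRM→JLT→TRQ→QRM: 0.9479 × 0.2816 × 3.645 = 0.97295
QRM→TRQ→GLM→QRM: 0.2791 × 3.014 × 1.15 = 0.96739
QRM→GLM→JLT→QRM: 0.8112 × 1.119 × 1.063 = 0.96492
JLT→TRQ→GLM→JLT: 0.2816 × 3.014 × 1.119 = 0.94974
Maximum is QRM→TRQ→JLT→QRM at 1.0663; arbitrage exists.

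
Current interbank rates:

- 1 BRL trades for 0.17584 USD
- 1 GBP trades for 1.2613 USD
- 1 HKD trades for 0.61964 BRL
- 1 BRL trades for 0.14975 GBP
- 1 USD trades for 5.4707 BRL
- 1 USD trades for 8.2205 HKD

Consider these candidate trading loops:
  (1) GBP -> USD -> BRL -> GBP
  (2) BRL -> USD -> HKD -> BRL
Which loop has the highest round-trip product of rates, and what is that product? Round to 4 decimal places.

(1) 1.2613 × 5.4707 × 0.14975 = 1.03330
(2) 0.17584 × 8.2205 × 0.61964 = 0.89569
Highest is cycle (1) at 1.0333 (>1, arbitrage).

1.0333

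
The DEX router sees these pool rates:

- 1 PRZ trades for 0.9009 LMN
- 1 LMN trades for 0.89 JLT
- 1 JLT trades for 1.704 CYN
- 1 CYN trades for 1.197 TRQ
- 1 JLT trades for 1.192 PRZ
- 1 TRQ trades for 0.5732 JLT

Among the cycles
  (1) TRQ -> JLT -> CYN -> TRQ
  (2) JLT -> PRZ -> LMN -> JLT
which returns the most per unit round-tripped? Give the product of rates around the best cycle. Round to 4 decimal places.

(1) 0.5732 × 1.704 × 1.197 = 1.16915
(2) 1.192 × 0.9009 × 0.89 = 0.95575
Highest is cycle (1) at 1.1691 (>1, arbitrage).

1.1691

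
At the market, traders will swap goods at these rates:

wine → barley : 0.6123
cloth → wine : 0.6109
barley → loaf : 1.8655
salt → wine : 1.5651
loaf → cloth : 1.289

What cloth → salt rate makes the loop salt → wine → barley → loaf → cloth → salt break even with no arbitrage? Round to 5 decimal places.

Known legs of the cycle: 1.5651 × 0.6123 × 1.8655 × 1.289 = 2.304382251524535
For no arbitrage the full-cycle product must be 1, so the missing rate is 1 / 2.304382251524535 ≈ 0.4339558.

0.43396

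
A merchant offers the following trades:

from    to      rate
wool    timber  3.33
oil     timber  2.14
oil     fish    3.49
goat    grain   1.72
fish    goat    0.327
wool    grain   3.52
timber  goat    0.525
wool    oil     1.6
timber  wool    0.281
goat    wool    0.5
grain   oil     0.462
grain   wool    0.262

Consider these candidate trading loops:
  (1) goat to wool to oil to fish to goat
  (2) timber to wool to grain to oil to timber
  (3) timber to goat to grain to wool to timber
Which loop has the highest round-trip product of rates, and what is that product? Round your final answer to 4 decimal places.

(1) 0.5 × 1.6 × 3.49 × 0.327 = 0.91298
(2) 0.281 × 3.52 × 0.462 × 2.14 = 0.97792
(3) 0.525 × 1.72 × 0.262 × 3.33 = 0.78783
Highest is cycle (2) at 0.9779 (≤1, no arbitrage).

0.9779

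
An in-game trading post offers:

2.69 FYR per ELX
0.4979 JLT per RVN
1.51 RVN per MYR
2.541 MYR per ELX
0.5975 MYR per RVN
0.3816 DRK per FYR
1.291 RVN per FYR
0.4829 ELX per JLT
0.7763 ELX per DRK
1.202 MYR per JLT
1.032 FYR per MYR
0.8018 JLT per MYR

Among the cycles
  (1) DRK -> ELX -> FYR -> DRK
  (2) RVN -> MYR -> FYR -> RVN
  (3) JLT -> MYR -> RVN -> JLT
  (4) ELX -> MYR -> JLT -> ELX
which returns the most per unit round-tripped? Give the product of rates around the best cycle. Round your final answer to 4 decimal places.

0.9838

(1) 0.7763 × 2.69 × 0.3816 = 0.79688
(2) 0.5975 × 1.032 × 1.291 = 0.79606
(3) 1.202 × 1.51 × 0.4979 = 0.90370
(4) 2.541 × 0.8018 × 0.4829 = 0.98385
Highest is cycle (4) at 0.9838 (≤1, no arbitrage).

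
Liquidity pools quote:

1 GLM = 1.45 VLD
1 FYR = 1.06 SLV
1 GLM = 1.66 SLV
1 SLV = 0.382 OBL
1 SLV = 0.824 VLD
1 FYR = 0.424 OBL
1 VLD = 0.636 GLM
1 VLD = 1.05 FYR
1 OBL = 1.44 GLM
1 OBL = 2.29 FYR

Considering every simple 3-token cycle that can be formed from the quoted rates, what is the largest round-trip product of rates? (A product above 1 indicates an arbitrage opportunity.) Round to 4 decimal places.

SLV→OBL→FYR→SLV: 0.382 × 2.29 × 1.06 = 0.92727
SLV→VLD→FYR→SLV: 0.824 × 1.05 × 1.06 = 0.91711
SLV→OBL→GLM→SLV: 0.382 × 1.44 × 1.66 = 0.91313
SLV→VLD→GLM→SLV: 0.824 × 0.636 × 1.66 = 0.86995
Maximum is SLV→OBL→FYR→SLV at 0.9273; no arbitrage — every cycle loses value.

0.9273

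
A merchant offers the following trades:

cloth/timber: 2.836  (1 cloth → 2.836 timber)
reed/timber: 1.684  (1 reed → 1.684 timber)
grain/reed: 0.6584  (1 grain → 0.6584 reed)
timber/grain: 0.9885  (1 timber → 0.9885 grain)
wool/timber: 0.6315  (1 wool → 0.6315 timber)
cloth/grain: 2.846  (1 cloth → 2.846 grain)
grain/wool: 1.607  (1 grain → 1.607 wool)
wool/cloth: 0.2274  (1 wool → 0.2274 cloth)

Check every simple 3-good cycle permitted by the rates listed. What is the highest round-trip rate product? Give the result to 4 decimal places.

grain→reed→timber→grain: 0.6584 × 1.684 × 0.9885 = 1.09600
cloth→grain→wool→cloth: 2.846 × 1.607 × 0.2274 = 1.04002
grain→wool→timber→grain: 1.607 × 0.6315 × 0.9885 = 1.00315
Maximum is grain→reed→timber→grain at 1.0960; arbitrage exists.

1.0960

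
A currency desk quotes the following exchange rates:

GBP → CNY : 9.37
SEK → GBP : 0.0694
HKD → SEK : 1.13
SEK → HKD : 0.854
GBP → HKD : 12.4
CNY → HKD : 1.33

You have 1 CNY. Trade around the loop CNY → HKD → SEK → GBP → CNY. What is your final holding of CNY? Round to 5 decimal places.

1 CNY × 1.33 = 1.33 HKD
1.33 HKD × 1.13 = 1.5029 SEK
1.5029 SEK × 0.0694 = 0.10430126 GBP
0.10430126 GBP × 9.37 = 0.9773028062 CNY

0.97730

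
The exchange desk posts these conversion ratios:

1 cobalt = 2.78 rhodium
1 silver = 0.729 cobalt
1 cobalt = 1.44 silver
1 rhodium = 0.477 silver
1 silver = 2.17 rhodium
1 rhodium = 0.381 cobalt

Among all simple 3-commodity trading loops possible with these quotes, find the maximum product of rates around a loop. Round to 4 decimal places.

rhodium→cobalt→silver→rhodium: 0.381 × 1.44 × 2.17 = 1.19055
rhodium→silver→cobalt→rhodium: 0.477 × 0.729 × 2.78 = 0.96670
Maximum is rhodium→cobalt→silver→rhodium at 1.1905; arbitrage exists.

1.1905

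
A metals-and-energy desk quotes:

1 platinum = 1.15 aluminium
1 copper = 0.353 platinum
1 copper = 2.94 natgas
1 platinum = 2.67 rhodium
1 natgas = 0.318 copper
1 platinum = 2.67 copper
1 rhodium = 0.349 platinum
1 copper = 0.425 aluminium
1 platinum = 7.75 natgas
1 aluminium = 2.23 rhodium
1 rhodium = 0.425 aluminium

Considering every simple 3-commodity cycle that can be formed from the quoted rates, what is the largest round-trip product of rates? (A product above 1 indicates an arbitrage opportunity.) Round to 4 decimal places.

rhodium→platinum→aluminium→rhodium: 0.349 × 1.15 × 2.23 = 0.89501
natgas→copper→platinum→natgas: 0.318 × 0.353 × 7.75 = 0.86997
Maximum is rhodium→platinum→aluminium→rhodium at 0.8950; no arbitrage — every cycle loses value.

0.8950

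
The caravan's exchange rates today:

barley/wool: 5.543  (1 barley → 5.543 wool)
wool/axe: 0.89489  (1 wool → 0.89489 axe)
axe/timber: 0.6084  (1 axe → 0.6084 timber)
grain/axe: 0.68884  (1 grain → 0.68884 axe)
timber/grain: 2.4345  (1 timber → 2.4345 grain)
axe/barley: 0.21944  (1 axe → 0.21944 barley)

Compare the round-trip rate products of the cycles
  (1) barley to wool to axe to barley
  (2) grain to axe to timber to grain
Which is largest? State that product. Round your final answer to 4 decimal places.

(1) 5.543 × 0.89489 × 0.21944 = 1.08850
(2) 0.68884 × 0.6084 × 2.4345 = 1.02028
Highest is cycle (1) at 1.0885 (>1, arbitrage).

1.0885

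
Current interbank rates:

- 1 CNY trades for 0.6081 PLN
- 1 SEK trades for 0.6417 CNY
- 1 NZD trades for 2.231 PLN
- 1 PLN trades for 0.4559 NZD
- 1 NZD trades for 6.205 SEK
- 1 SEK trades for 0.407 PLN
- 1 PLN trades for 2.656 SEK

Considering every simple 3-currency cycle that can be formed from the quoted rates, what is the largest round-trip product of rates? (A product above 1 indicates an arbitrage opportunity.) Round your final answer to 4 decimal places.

1.1513

SEK→PLN→NZD→SEK: 0.407 × 0.4559 × 6.205 = 1.15135
SEK→CNY→PLN→SEK: 0.6417 × 0.6081 × 2.656 = 1.03642
Maximum is SEK→PLN→NZD→SEK at 1.1513; arbitrage exists.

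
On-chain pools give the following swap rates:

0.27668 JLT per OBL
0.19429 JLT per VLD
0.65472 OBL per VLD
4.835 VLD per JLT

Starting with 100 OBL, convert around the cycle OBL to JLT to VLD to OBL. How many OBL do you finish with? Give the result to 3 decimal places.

100 OBL × 0.27668 = 27.668 JLT
27.668 JLT × 4.835 = 133.77478 VLD
133.77478 VLD × 0.65472 = 87.5850239616 OBL

87.585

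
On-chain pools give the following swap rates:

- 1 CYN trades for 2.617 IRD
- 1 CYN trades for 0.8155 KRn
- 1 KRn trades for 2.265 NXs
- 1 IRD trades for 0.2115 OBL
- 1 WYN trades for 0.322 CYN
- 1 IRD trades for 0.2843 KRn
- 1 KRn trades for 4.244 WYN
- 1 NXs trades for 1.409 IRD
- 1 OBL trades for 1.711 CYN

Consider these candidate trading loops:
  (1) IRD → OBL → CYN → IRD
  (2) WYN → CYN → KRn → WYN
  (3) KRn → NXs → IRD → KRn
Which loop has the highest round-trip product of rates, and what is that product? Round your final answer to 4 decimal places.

(1) 0.2115 × 1.711 × 2.617 = 0.94703
(2) 0.322 × 0.8155 × 4.244 = 1.11444
(3) 2.265 × 1.409 × 0.2843 = 0.90731
Highest is cycle (2) at 1.1144 (>1, arbitrage).

1.1144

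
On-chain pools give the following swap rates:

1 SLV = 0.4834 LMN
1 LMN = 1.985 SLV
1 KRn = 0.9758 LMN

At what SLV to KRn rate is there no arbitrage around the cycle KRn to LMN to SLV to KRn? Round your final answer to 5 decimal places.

Known legs of the cycle: 0.9758 × 1.985 = 1.936963
For no arbitrage the full-cycle product must be 1, so the missing rate is 1 / 1.936963 ≈ 0.5162721.

0.51627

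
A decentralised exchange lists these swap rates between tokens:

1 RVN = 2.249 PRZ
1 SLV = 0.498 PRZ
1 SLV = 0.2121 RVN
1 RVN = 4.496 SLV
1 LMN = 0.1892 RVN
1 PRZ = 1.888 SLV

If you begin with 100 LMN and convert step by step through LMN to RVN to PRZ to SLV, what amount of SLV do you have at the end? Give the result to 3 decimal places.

80.336

100 LMN × 0.1892 = 18.92 RVN
18.92 RVN × 2.249 = 42.55108 PRZ
42.55108 PRZ × 1.888 = 80.33643904 SLV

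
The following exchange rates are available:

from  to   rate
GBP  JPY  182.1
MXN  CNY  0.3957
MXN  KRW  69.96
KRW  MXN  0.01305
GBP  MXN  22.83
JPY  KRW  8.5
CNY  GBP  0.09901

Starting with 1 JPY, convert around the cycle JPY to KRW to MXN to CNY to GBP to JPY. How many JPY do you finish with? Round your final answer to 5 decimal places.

1 JPY × 8.5 = 8.5 KRW
8.5 KRW × 0.01305 = 0.110925 MXN
0.110925 MXN × 0.3957 = 0.0438930225 CNY
0.0438930225 CNY × 0.09901 = 0.004345848157725 GBP
0.004345848157725 GBP × 182.1 = 0.7913789495217225 JPY

0.79138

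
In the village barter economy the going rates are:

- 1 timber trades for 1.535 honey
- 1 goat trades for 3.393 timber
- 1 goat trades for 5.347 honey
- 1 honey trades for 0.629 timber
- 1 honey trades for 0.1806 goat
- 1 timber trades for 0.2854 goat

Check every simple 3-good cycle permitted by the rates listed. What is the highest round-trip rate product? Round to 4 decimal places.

0.9599

timber→goat→honey→timber: 0.2854 × 5.347 × 0.629 = 0.95988
timber→honey→goat→timber: 1.535 × 0.1806 × 3.393 = 0.94061
Maximum is timber→goat→honey→timber at 0.9599; no arbitrage — every cycle loses value.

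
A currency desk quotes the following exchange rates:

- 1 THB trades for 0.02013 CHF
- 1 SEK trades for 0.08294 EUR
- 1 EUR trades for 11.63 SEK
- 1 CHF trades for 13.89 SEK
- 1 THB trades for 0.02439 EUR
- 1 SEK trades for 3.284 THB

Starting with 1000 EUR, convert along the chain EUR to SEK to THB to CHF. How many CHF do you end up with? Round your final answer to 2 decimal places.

768.82

1000 EUR × 11.63 = 11630 SEK
11630 SEK × 3.284 = 38192.92 THB
38192.92 THB × 0.02013 = 768.8234796 CHF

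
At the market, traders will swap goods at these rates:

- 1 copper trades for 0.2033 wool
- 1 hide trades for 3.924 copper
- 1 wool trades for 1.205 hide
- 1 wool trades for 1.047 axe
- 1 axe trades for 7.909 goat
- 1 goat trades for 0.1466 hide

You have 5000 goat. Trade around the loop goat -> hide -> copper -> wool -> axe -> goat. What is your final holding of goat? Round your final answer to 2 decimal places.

5000 goat × 0.1466 = 733 hide
733 hide × 3.924 = 2876.292 copper
2876.292 copper × 0.2033 = 584.7501636 wool
584.7501636 wool × 1.047 = 612.2334212892 axe
612.2334212892 axe × 7.909 = 4842.1541289762828 goat

4842.15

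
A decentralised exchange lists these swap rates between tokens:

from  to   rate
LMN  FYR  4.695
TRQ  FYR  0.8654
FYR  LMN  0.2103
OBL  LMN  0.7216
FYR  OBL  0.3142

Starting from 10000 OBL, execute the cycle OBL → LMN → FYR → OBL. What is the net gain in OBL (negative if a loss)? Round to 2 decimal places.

10000 OBL × 0.7216 = 7216 LMN
7216 LMN × 4.695 = 33879.12 FYR
33879.12 FYR × 0.3142 = 10644.819504 OBL
Net change: 10644.819504 − 10000 = 644.819504 OBL

644.82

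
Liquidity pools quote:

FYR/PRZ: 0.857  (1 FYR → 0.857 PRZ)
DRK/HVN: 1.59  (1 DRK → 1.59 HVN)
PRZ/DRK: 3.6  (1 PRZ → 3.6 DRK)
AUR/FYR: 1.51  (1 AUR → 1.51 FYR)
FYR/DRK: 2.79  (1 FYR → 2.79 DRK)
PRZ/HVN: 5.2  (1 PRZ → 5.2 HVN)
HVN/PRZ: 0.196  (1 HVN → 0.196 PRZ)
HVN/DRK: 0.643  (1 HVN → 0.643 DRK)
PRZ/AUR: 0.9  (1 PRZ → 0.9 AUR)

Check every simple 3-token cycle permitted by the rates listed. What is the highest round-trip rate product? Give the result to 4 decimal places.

1.1647

PRZ→AUR→FYR→PRZ: 0.9 × 1.51 × 0.857 = 1.16466
PRZ→DRK→HVN→PRZ: 3.6 × 1.59 × 0.196 = 1.12190
Maximum is PRZ→AUR→FYR→PRZ at 1.1647; arbitrage exists.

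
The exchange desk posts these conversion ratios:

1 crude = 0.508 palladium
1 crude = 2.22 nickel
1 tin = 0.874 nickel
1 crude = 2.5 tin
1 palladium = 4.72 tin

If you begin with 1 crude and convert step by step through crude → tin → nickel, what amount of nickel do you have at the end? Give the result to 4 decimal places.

1 crude × 2.5 = 2.5 tin
2.5 tin × 0.874 = 2.185 nickel

2.1850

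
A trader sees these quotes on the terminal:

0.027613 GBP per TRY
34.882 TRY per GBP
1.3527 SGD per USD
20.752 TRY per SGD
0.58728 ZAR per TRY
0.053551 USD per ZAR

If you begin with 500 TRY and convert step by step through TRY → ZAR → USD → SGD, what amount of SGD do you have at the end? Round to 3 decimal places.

21.271

500 TRY × 0.58728 = 293.64 ZAR
293.64 ZAR × 0.053551 = 15.72471564 USD
15.72471564 USD × 1.3527 = 21.270822846228 SGD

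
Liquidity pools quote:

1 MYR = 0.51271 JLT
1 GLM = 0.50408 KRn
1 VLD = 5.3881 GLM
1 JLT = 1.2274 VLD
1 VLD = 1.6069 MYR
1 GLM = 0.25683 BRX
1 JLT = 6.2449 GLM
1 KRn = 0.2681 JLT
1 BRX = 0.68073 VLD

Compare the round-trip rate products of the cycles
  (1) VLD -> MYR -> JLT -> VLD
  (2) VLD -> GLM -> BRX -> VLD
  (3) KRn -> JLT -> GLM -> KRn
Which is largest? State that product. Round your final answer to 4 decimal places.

1.0112

(1) 1.6069 × 0.51271 × 1.2274 = 1.01122
(2) 5.3881 × 0.25683 × 0.68073 = 0.94201
(3) 0.2681 × 6.2449 × 0.50408 = 0.84396
Highest is cycle (1) at 1.0112 (>1, arbitrage).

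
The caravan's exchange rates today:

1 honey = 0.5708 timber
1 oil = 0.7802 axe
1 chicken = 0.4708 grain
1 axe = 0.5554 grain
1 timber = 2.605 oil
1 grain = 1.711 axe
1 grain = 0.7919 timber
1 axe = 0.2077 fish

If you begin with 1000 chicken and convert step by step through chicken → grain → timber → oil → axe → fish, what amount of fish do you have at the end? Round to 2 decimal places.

1000 chicken × 0.4708 = 470.8 grain
470.8 grain × 0.7919 = 372.82652 timber
372.82652 timber × 2.605 = 971.2130846 oil
971.2130846 oil × 0.7802 = 757.74044860492 axe
757.74044860492 axe × 0.2077 = 157.382691175241884 fish

157.38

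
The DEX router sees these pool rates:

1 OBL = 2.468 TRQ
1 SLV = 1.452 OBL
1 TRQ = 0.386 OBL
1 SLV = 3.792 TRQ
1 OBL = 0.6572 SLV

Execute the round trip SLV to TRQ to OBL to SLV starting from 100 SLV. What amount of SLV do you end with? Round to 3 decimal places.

100 SLV × 3.792 = 379.2 TRQ
379.2 TRQ × 0.386 = 146.3712 OBL
146.3712 OBL × 0.6572 = 96.19515264 SLV

96.195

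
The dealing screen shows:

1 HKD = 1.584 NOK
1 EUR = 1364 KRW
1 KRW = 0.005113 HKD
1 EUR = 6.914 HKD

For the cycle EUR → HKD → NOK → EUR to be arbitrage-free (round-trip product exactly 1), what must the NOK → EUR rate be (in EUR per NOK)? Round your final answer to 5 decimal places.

0.09131

Known legs of the cycle: 6.914 × 1.584 = 10.951776
For no arbitrage the full-cycle product must be 1, so the missing rate is 1 / 10.951776 ≈ 0.0913094.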